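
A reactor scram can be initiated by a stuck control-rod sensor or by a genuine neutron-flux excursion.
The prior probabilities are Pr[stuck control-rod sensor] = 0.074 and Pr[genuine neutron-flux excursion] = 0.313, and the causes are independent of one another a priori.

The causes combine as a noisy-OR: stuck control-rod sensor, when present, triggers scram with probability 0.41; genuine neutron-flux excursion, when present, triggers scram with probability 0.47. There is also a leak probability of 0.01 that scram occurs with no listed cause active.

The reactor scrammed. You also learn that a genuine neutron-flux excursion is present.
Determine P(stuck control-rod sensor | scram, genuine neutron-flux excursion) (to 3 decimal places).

P(stuck control-rod sensor | scram, genuine neutron-flux excursion) ≈ 0.104

Under noisy-OR, P(scram | causes) = 1 − (1−0.01)·∏(1−qᵢ) over the active causes.
P(scram | genuine neutron-flux excursion) = 0.4753*0.926 + 0.690427*0.074 = 0.440128 + 0.051092 = 0.491220
Restricting to configurations with stuck control-rod sensor present: 0.690427*0.074 = 0.051092.
P(stuck control-rod sensor | scram, genuine neutron-flux excursion) = 0.051092 / 0.491220 ≈ 0.104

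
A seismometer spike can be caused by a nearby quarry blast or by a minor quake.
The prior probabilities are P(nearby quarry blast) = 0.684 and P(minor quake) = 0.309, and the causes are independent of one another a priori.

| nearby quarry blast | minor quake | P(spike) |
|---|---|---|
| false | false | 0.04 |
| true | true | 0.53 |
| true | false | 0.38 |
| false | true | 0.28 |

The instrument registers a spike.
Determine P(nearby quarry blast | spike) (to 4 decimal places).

P(nearby quarry blast | spike) ≈ 0.8899

P(spike) = 0.04×0.316×0.691 + 0.28×0.316×0.309 + 0.38×0.684×0.691 + 0.53×0.684×0.309 = 0.008734 + 0.027340 + 0.179605 + 0.112019 = 0.327698
Restricting to configurations with nearby quarry blast present: 0.179605 + 0.112019 = 0.291624.
So P(nearby quarry blast | spike) = 0.291624/0.327698 ≈ 0.8899.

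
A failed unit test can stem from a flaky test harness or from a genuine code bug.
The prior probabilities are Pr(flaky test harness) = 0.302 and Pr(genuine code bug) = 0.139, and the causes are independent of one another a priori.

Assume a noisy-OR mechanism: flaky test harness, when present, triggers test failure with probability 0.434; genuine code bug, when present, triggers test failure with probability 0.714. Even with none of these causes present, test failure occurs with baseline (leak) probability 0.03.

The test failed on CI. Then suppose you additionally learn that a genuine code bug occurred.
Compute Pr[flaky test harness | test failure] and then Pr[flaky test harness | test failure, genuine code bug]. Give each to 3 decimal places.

Pr[flaky test harness | test failure] ≈ 0.634; Pr[flaky test harness | test failure, genuine code bug] ≈ 0.335

Under noisy-OR, P(test failure | causes) = 1 − (1−0.03)·∏(1−qᵢ) over the active causes.
Numerator (weight on configurations with flaky test harness): 0.117265 + 0.035387 = 0.152652
The normalizing constant is 0.03·0.698·0.861 + 0.72258·0.698·0.139 + 0.45098·0.302·0.861 + 0.84298·0.302·0.139 = 0.240787
Posterior = 0.152652 / 0.240787 ≈ 0.634

Now condition on the additional information:
Numerator (weight on configurations with flaky test harness): 0.84298·0.302 = 0.254580
Denominator P(test failure | genuine code bug): 0.72258·0.698 + 0.84298·0.302 = 0.758941
P(flaky test harness | test failure, genuine code bug) = 0.254580/0.758941 ≈ 0.335
The drop from 0.634 to 0.335 is the explaining-away (discounting) effect.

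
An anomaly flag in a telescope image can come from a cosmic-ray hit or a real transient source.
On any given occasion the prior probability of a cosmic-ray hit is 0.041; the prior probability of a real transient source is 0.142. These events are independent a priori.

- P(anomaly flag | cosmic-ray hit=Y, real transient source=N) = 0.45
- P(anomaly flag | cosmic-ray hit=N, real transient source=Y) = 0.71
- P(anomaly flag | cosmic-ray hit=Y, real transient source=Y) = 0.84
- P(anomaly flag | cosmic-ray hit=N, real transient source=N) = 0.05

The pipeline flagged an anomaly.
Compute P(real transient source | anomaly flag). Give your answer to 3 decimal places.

P(real transient source | anomaly flag) ≈ 0.641

P(anomaly flag) = 0.05*0.959*0.858 + 0.71*0.959*0.142 + 0.45*0.041*0.858 + 0.84*0.041*0.142 = 0.041141 + 0.096686 + 0.015830 + 0.004890 = 0.158547
Of this, 0.101576 comes from 0.096686 + 0.004890 (the real transient source=true cases).
Hence the posterior is 0.101576/0.158547 ≈ 0.641.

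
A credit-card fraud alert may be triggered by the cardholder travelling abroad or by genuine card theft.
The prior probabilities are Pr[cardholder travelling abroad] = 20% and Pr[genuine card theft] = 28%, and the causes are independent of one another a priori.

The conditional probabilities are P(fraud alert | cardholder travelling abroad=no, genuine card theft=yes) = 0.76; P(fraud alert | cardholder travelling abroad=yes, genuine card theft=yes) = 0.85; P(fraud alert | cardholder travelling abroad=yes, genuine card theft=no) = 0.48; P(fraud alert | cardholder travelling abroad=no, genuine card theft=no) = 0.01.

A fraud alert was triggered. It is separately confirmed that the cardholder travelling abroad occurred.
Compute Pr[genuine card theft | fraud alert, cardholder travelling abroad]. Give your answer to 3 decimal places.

Pr[genuine card theft | fraud alert, cardholder travelling abroad] ≈ 0.408

P(fraud alert | cardholder travelling abroad) = 0.48×0.72 + 0.85×0.28 = 0.345600 + 0.238000 = 0.583600
Restricting to configurations with genuine card theft present: 0.85×0.28 = 0.238000.
P(genuine card theft | fraud alert, cardholder travelling abroad) = 0.238000 / 0.583600 ≈ 0.408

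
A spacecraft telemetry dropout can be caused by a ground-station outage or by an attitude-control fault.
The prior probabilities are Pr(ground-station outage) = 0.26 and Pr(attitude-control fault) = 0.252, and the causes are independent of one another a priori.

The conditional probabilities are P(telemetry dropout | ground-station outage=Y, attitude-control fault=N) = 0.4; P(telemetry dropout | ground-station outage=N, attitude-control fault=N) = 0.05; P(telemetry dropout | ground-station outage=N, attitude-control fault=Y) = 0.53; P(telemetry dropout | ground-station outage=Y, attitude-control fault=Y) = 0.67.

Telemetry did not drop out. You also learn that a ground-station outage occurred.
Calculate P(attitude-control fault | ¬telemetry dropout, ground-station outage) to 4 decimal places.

P(attitude-control fault | ¬telemetry dropout, ground-station outage) ≈ 0.1563

P(¬telemetry dropout | ground-station outage) = 0.6·0.748 + 0.33·0.252 = 0.448800 + 0.083160 = 0.531960
Restricting to configurations with attitude-control fault present: 0.33·0.252 = 0.083160.
So P(attitude-control fault | ¬telemetry dropout, ground-station outage) = 0.083160/0.531960 ≈ 0.1563.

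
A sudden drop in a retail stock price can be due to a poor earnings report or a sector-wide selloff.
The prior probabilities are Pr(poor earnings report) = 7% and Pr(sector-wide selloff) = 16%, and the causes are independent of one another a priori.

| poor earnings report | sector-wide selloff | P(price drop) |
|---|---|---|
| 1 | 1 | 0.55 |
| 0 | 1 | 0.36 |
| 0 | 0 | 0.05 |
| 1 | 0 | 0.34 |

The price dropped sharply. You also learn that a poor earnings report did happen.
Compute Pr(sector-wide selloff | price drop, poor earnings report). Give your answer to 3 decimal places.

Pr(sector-wide selloff | price drop, poor earnings report) ≈ 0.236

By total probability over both values of sector-wide selloff:
  P(price drop | poor earnings report) = 0.34*0.84 + 0.55*0.16
        = 0.285600 + 0.088000 = 0.373600
The terms with sector-wide selloff present sum to 0.088000, so
  P(sector-wide selloff | price drop, poor earnings report) = 0.088000 / 0.373600 ≈ 0.236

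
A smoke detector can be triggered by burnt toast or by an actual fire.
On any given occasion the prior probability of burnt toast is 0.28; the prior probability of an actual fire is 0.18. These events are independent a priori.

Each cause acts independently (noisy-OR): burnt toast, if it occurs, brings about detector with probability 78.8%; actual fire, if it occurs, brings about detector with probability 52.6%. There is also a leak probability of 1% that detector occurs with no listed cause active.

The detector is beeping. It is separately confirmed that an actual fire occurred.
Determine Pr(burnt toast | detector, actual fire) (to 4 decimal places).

Pr(burnt toast | detector, actual fire) ≈ 0.3975

Under noisy-OR, P(detector | causes) = 1 − (1−0.01)·∏(1−qᵢ) over the active causes.
P(detector | actual fire) = 0.53074·0.72 + 0.900517·0.28 = 0.382133 + 0.252145 = 0.634278
The burnt toast-present share is 0.900517·0.28 = 0.252145.
Hence the posterior is 0.252145/0.634278 ≈ 0.3975.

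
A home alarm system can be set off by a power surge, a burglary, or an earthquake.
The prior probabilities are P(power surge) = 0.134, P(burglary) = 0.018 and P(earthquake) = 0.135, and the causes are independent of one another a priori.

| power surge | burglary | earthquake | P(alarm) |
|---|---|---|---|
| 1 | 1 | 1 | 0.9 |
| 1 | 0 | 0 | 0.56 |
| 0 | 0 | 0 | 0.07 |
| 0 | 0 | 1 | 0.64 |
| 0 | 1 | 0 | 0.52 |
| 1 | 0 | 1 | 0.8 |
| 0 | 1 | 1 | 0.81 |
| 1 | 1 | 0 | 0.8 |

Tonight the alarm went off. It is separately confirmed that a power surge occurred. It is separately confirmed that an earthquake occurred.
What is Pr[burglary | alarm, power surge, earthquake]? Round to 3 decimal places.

Enumerate both values of burglary and weight by the priors:
  P(alarm | power surge, earthquake) = 0.8·0.982 + 0.9·0.018
        = 0.785600 + 0.016200 = 0.801800
Configurations with burglary contribute 0.016200, so
  P(burglary | alarm, power surge, earthquake) = 0.016200 / 0.801800 ≈ 0.020

Pr[burglary | alarm, power surge, earthquake] ≈ 0.020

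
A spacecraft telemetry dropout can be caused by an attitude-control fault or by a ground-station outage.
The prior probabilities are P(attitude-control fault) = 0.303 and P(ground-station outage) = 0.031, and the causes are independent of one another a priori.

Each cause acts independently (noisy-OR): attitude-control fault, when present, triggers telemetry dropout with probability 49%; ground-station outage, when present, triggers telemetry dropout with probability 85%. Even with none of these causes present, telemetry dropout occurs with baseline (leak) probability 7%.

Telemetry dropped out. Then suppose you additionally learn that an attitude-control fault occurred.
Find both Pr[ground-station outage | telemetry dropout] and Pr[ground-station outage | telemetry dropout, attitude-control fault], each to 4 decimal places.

Pr[ground-station outage | telemetry dropout] ≈ 0.1193; Pr[ground-station outage | telemetry dropout, attitude-control fault] ≈ 0.0535

Under noisy-OR, P(telemetry dropout | causes) = 1 − (1−0.07)·∏(1−qᵢ) over the active causes.
Numerator (weight on configurations with ground-station outage): 0.018593 + 0.008725 = 0.027318
Denominator P(telemetry dropout): 0.07·0.697·0.969 + 0.8605·0.697·0.031 + 0.5257·0.303·0.969 + 0.928855·0.303·0.031 = 0.228945
Posterior = 0.027318 / 0.228945 ≈ 0.1193

Now condition on the additional information:
By total probability over both values of ground-station outage:
  P(telemetry dropout | attitude-control fault) = 0.5257×0.969 + 0.928855×0.031
        = 0.509403 + 0.028795 = 0.538198
Keeping only the ground-station outage-present terms gives 0.028795, so
  P(ground-station outage | telemetry dropout, attitude-control fault) = 0.028795 / 0.538198 ≈ 0.0535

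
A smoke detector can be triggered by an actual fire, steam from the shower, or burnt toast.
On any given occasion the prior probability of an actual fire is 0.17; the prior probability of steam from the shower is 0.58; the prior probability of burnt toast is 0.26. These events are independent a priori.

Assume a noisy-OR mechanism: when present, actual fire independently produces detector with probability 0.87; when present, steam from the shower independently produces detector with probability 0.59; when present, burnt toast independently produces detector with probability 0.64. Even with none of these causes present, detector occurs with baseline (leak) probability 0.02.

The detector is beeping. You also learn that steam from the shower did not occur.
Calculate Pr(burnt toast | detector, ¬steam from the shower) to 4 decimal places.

Pr(burnt toast | detector, ¬steam from the shower) ≈ 0.5984

Under noisy-OR, P(detector | causes) = 1 − (1−0.02)·∏(1−qᵢ) over the active causes.
P(detector | ¬steam from the shower) = 0.02·0.83·0.74 + 0.6472·0.83·0.26 + 0.8726·0.17·0.74 + 0.954136·0.17·0.26 = 0.012284 + 0.139666 + 0.109773 + 0.042173 = 0.303896
The burnt toast-present share is 0.139666 + 0.042173 = 0.181839.
Hence the posterior is 0.181839/0.303896 ≈ 0.5984.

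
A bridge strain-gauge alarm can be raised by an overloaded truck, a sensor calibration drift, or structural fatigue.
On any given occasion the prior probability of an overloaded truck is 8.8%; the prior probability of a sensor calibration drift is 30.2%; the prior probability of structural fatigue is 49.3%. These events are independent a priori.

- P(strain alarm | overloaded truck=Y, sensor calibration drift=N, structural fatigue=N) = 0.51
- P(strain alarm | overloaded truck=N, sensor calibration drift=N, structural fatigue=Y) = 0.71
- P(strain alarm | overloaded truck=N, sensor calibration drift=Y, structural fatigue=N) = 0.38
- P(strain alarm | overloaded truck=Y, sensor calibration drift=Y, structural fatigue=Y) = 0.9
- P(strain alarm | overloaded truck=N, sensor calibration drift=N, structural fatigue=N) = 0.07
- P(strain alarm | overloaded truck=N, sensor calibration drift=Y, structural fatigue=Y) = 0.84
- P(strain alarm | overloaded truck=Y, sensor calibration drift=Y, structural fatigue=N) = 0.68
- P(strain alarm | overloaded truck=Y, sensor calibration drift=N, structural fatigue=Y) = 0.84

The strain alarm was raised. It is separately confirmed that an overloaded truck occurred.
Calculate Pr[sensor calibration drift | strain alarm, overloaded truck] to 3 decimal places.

Pr[sensor calibration drift | strain alarm, overloaded truck] ≈ 0.336

P(strain alarm | overloaded truck) = 0.51*0.698*0.507 + 0.84*0.698*0.493 + 0.68*0.302*0.507 + 0.9*0.302*0.493 = 0.180482 + 0.289056 + 0.104118 + 0.133997 = 0.707653
The sensor calibration drift-present share is 0.104118 + 0.133997 = 0.238115.
Hence the posterior is 0.238115/0.707653 ≈ 0.336.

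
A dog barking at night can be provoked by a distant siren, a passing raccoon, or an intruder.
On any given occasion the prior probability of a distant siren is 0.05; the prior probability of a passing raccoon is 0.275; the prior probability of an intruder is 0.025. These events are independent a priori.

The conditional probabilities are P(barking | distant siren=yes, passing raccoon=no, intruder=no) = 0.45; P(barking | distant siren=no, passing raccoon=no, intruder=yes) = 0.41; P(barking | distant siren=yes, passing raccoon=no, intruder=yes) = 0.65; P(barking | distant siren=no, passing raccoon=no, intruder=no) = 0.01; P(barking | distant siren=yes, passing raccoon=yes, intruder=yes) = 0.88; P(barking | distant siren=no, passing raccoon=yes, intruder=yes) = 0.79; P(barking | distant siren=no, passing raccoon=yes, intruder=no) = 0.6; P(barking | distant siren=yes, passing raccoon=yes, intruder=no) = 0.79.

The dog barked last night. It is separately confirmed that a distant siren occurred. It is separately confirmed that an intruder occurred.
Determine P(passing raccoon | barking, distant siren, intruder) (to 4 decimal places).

P(barking | distant siren, intruder) = 0.65×0.725 + 0.88×0.275 = 0.471250 + 0.242000 = 0.713250
The passing raccoon-present share is 0.88×0.275 = 0.242000.
P(passing raccoon | barking, distant siren, intruder) = 0.242000 / 0.713250 ≈ 0.3393

P(passing raccoon | barking, distant siren, intruder) ≈ 0.3393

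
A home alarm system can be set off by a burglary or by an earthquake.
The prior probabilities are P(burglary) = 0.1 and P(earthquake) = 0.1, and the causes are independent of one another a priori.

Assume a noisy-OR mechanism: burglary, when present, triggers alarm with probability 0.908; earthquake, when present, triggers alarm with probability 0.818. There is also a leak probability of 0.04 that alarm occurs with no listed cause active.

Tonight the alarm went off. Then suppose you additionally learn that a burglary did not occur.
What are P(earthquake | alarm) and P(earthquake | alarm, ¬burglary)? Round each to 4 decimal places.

Under noisy-OR, P(alarm | causes) = 1 − (1−0.04)·∏(1−qᵢ) over the active causes.
P(alarm) = 0.04*0.9*0.9 + 0.82528*0.9*0.1 + 0.91168*0.1*0.9 + 0.983926*0.1*0.1 = 0.032400 + 0.074275 + 0.082051 + 0.009839 = 0.198565
The earthquake-present share is 0.074275 + 0.009839 = 0.084114.
So P(earthquake | alarm) = 0.084114/0.198565 ≈ 0.4236.

Now also conditioning on burglary≠true:
P(alarm | ¬burglary) = 0.04·0.9 + 0.82528·0.1 = 0.036000 + 0.082528 = 0.118528
The earthquake-present share is 0.82528·0.1 = 0.082528.
Hence the posterior is 0.082528/0.118528 ≈ 0.6963.
With burglary excluded, earthquake must carry more of the explanatory weight for the alarm.

P(earthquake | alarm) ≈ 0.4236; P(earthquake | alarm, ¬burglary) ≈ 0.6963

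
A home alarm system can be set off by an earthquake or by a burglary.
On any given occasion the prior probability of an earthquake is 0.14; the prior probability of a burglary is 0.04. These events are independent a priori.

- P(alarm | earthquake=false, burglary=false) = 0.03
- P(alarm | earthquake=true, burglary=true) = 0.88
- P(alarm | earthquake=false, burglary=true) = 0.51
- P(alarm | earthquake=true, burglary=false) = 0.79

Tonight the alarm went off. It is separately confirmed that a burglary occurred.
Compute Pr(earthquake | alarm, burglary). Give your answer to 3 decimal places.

Pr(earthquake | alarm, burglary) ≈ 0.219

Numerator (weight on configurations with earthquake): 0.88*0.14 = 0.123200
Denominator P(alarm | burglary): 0.51*0.86 + 0.88*0.14 = 0.561800
Posterior = 0.123200 / 0.561800 ≈ 0.219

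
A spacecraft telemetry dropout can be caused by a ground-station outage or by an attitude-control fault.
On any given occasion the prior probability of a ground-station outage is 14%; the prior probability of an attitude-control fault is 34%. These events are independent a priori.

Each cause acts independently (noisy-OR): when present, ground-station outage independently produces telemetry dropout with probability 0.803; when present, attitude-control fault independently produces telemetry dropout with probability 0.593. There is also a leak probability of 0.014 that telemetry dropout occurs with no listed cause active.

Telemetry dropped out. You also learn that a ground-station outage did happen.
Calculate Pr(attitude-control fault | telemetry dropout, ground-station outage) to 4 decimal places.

Under noisy-OR, P(telemetry dropout | causes) = 1 − (1−0.014)·∏(1−qᵢ) over the active causes.
P(telemetry dropout | ground-station outage) = 0.805758*0.66 + 0.920944*0.34 = 0.531800 + 0.313121 = 0.844921
Of this, 0.313121 comes from 0.920944*0.34 (the attitude-control fault=true cases).
So P(attitude-control fault | telemetry dropout, ground-station outage) = 0.313121/0.844921 ≈ 0.3706.

Pr(attitude-control fault | telemetry dropout, ground-station outage) ≈ 0.3706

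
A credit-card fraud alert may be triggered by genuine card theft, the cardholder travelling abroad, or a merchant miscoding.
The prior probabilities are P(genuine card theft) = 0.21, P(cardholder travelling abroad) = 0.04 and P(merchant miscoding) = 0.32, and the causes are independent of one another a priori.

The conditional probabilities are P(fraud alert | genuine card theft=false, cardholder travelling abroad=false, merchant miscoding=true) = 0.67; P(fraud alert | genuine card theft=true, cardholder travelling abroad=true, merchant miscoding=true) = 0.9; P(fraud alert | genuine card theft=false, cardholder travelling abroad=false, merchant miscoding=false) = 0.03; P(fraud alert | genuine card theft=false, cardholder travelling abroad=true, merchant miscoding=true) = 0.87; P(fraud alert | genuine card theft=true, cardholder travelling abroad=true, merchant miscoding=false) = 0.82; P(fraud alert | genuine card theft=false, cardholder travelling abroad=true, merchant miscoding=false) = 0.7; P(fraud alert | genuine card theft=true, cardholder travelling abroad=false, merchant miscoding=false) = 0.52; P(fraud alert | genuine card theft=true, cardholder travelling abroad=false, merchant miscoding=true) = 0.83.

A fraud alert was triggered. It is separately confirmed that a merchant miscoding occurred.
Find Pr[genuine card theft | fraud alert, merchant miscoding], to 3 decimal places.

Numerator (weight on configurations with genuine card theft): 0.167328 + 0.007560 = 0.174888
Normalizer over all consistent configurations: 0.67*0.79*0.96 + 0.87*0.79*0.04 + 0.83*0.21*0.96 + 0.9*0.21*0.04 = 0.710508
P(genuine card theft | fraud alert, merchant miscoding) = 0.174888/0.710508 ≈ 0.246

Pr[genuine card theft | fraud alert, merchant miscoding] ≈ 0.246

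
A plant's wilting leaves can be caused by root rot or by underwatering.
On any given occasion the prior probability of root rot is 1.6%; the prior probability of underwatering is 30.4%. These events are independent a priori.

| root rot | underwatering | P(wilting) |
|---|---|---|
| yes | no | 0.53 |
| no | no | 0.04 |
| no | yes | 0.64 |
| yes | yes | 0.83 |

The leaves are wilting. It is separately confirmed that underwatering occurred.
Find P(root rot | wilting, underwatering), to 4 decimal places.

P(root rot | wilting, underwatering) ≈ 0.0207

Numerator (weight on configurations with root rot): 0.83×0.016 = 0.013280
Denominator P(wilting | underwatering): 0.64×0.984 + 0.83×0.016 = 0.643040
Posterior = 0.013280 / 0.643040 ≈ 0.0207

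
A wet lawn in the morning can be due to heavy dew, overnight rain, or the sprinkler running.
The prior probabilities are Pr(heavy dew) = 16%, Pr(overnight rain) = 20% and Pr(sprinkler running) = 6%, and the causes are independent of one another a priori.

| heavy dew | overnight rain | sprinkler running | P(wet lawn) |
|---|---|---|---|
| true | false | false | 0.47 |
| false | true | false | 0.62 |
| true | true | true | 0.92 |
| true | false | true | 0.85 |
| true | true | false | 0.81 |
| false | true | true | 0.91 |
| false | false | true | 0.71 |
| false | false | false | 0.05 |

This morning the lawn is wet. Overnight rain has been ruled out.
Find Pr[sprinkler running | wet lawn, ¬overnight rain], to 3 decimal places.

Pr[sprinkler running | wet lawn, ¬overnight rain] ≈ 0.285

Sum P(wet lawn|·) weighted by the priors over the 4 (heavy dew, sprinkler running) configurations:
  P(wet lawn | ¬overnight rain) = 0.05*0.84*0.94 + 0.71*0.84*0.06 + 0.47*0.16*0.94 + 0.85*0.16*0.06
        = 0.039480 + 0.035784 + 0.070688 + 0.008160 = 0.154112
The terms with sprinkler running present sum to 0.043944, so
  P(sprinkler running | wet lawn, ¬overnight rain) = 0.043944 / 0.154112 ≈ 0.285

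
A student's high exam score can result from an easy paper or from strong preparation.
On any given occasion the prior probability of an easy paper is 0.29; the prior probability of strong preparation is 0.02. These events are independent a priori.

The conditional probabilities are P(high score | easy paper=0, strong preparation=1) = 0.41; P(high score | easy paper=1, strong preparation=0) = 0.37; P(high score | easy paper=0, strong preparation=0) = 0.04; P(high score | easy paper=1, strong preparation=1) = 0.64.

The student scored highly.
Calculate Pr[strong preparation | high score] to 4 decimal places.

P(high score) = 0.04·0.71·0.98 + 0.41·0.71·0.02 + 0.37·0.29·0.98 + 0.64·0.29·0.02 = 0.027832 + 0.005822 + 0.105154 + 0.003712 = 0.142520
The strong preparation-present share is 0.005822 + 0.003712 = 0.009534.
So P(strong preparation | high score) = 0.009534/0.142520 ≈ 0.0669.

Pr[strong preparation | high score] ≈ 0.0669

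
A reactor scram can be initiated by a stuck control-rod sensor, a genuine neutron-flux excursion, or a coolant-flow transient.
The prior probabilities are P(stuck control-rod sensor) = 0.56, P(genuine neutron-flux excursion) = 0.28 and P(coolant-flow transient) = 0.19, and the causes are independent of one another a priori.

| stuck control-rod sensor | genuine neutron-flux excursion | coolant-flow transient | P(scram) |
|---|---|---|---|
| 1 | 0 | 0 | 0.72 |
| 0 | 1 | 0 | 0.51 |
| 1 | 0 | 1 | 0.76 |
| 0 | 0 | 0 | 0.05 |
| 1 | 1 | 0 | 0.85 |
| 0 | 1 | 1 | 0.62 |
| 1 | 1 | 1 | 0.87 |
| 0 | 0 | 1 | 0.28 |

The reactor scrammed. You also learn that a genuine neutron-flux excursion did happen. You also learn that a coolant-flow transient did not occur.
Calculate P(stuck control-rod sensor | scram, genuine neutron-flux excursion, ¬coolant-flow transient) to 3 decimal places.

P(stuck control-rod sensor | scram, genuine neutron-flux excursion, ¬coolant-flow transient) ≈ 0.680

Sum P(scram|·) weighted by the priors over both values of stuck control-rod sensor:
  P(scram | genuine neutron-flux excursion, ¬coolant-flow transient) = 0.51*0.44 + 0.85*0.56
        = 0.224400 + 0.476000 = 0.700400
The terms with stuck control-rod sensor present sum to 0.476000, so
  P(stuck control-rod sensor | scram, genuine neutron-flux excursion, ¬coolant-flow transient) = 0.476000 / 0.700400 ≈ 0.680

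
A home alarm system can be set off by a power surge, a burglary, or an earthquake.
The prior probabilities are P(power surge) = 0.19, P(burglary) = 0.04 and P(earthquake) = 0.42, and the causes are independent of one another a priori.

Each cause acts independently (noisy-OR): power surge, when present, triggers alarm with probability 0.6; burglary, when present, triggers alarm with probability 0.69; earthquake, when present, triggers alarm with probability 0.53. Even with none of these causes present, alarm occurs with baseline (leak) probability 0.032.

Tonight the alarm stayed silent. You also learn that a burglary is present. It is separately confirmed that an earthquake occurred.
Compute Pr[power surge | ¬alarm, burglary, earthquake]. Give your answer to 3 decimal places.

Under noisy-OR, P(alarm | causes) = 1 − (1−0.032)·∏(1−qᵢ) over the active causes.
Numerator (weight on configurations with power surge): 0.056415×0.19 = 0.010719
Normalizer over all consistent configurations: 0.141038×0.81 + 0.056415×0.19 = 0.124960
P(power surge | ¬alarm, burglary, earthquake) = 0.010719/0.124960 ≈ 0.086

Pr[power surge | ¬alarm, burglary, earthquake] ≈ 0.086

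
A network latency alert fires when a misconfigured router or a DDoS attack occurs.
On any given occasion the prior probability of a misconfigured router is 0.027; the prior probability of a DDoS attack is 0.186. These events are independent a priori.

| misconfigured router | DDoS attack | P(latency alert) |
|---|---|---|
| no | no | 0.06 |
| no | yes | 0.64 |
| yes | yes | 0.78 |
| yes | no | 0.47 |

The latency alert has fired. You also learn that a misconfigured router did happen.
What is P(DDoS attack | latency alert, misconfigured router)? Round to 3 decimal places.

P(DDoS attack | latency alert, misconfigured router) ≈ 0.275

By total probability over both values of DDoS attack:
  P(latency alert | misconfigured router) = 0.47×0.814 + 0.78×0.186
        = 0.382580 + 0.145080 = 0.527660
The terms with DDoS attack present sum to 0.145080, so
  P(DDoS attack | latency alert, misconfigured router) = 0.145080 / 0.527660 ≈ 0.275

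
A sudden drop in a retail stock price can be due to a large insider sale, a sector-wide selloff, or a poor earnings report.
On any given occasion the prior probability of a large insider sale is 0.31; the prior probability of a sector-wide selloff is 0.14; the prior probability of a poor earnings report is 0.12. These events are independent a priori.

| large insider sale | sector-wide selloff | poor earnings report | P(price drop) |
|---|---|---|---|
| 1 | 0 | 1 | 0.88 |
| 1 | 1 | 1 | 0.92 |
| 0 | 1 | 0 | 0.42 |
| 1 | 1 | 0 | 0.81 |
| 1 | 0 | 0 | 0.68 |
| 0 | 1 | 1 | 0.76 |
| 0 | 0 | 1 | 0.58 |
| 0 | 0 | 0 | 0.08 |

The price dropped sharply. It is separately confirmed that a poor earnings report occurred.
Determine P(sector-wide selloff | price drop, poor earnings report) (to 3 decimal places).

Weight on sector-wide selloff=true, given the evidence: 0.073416 + 0.039928 = 0.113344
The normalizing constant is 0.58·0.69·0.86 + 0.76·0.69·0.14 + 0.88·0.31·0.86 + 0.92·0.31·0.14 = 0.692124
Posterior = 0.113344 / 0.692124 ≈ 0.164

P(sector-wide selloff | price drop, poor earnings report) ≈ 0.164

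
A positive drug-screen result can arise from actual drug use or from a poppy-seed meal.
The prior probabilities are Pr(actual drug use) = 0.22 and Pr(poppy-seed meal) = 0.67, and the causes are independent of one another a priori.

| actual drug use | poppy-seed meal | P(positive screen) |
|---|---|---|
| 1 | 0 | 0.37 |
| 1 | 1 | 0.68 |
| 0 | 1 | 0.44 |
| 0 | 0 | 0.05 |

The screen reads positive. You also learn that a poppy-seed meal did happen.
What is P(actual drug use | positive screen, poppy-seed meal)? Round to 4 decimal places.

Numerator (weight on configurations with actual drug use): 0.68×0.22 = 0.149600
The normalizing constant is 0.44×0.78 + 0.68×0.22 = 0.492800
Posterior = 0.149600 / 0.492800 ≈ 0.3036

P(actual drug use | positive screen, poppy-seed meal) ≈ 0.3036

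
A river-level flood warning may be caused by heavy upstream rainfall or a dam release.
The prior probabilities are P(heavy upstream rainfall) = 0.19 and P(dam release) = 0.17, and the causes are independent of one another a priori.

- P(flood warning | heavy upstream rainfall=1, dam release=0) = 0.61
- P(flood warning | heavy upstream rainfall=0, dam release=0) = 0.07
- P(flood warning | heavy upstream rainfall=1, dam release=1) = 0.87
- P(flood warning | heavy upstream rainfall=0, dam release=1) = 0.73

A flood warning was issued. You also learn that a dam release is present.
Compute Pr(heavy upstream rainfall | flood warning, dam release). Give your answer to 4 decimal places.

Sum P(flood warning|·) weighted by the priors over both values of heavy upstream rainfall:
  P(flood warning | dam release) = 0.73*0.81 + 0.87*0.19
        = 0.591300 + 0.165300 = 0.756600
Configurations with heavy upstream rainfall contribute 0.165300, so
  P(heavy upstream rainfall | flood warning, dam release) = 0.165300 / 0.756600 ≈ 0.2185

Pr(heavy upstream rainfall | flood warning, dam release) ≈ 0.2185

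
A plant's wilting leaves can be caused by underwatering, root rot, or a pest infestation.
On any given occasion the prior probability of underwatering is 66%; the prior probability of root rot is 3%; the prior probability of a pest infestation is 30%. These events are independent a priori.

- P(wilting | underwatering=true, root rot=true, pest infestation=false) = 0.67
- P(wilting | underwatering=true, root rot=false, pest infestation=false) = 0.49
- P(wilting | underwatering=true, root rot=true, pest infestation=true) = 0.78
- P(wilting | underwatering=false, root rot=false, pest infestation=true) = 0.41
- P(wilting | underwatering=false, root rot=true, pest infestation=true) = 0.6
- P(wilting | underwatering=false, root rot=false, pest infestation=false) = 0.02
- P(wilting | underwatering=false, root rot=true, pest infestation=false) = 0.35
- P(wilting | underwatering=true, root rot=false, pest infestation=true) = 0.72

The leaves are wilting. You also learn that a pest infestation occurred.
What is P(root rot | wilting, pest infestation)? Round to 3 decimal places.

By total probability over the 4 (underwatering, root rot) configurations:
  P(wilting | pest infestation) = 0.41*0.34*0.97 + 0.6*0.34*0.03 + 0.72*0.66*0.97 + 0.78*0.66*0.03
        = 0.135218 + 0.006120 + 0.460944 + 0.015444 = 0.617726
Keeping only the root rot-present terms gives 0.021564, so
  P(root rot | wilting, pest infestation) = 0.021564 / 0.617726 ≈ 0.035

P(root rot | wilting, pest infestation) ≈ 0.035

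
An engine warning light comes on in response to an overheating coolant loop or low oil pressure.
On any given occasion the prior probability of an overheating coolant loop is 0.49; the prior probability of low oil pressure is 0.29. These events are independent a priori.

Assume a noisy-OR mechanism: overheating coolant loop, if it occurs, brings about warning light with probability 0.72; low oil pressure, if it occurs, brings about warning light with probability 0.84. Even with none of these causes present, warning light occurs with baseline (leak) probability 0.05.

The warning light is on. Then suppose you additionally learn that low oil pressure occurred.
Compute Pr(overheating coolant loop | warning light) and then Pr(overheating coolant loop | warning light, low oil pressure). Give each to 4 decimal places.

Pr(overheating coolant loop | warning light) ≈ 0.7317; Pr(overheating coolant loop | warning light, low oil pressure) ≈ 0.5203

Under noisy-OR, P(warning light | causes) = 1 − (1−0.05)·∏(1−qᵢ) over the active causes.
By total probability over the 4 (overheating coolant loop, low oil pressure) configurations:
  P(warning light) = 0.05×0.51×0.71 + 0.848×0.51×0.29 + 0.734×0.49×0.71 + 0.95744×0.49×0.29
        = 0.018105 + 0.125419 + 0.255359 + 0.136052 = 0.534935
The terms with overheating coolant loop present sum to 0.391411, so
  P(overheating coolant loop | warning light) = 0.391411 / 0.534935 ≈ 0.7317

With the extra evidence:
By total probability over both values of overheating coolant loop:
  P(warning light | low oil pressure) = 0.848·0.51 + 0.95744·0.49
        = 0.432480 + 0.469146 = 0.901626
Configurations with overheating coolant loop contribute 0.469146, so
  P(overheating coolant loop | warning light, low oil pressure) = 0.469146 / 0.901626 ≈ 0.5203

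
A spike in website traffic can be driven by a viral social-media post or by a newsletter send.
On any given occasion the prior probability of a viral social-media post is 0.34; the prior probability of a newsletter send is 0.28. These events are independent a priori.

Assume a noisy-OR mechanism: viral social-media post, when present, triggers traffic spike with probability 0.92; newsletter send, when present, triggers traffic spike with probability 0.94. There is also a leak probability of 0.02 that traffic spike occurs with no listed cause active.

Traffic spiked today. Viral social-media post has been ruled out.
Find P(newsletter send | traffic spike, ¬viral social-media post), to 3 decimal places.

P(newsletter send | traffic spike, ¬viral social-media post) ≈ 0.948

Under noisy-OR, P(traffic spike | causes) = 1 − (1−0.02)·∏(1−qᵢ) over the active causes.
For the numerator, keep only newsletter send=true terms: 0.9412·0.28 = 0.263536
Normalizer over all consistent configurations: 0.02·0.72 + 0.9412·0.28 = 0.277936
P(newsletter send | traffic spike, ¬viral social-media post) = 0.263536/0.277936 ≈ 0.948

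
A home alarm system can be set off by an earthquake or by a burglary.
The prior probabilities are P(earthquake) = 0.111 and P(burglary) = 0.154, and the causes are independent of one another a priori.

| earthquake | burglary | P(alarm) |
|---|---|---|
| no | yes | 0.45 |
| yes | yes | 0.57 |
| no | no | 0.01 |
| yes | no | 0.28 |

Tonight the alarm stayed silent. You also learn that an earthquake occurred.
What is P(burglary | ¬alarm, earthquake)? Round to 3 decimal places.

Weight on burglary=true, given the evidence: 0.43·0.154 = 0.066220
Denominator P(¬alarm | earthquake): 0.72·0.846 + 0.43·0.154 = 0.675340
P(burglary | ¬alarm, earthquake) = 0.066220/0.675340 ≈ 0.098

P(burglary | ¬alarm, earthquake) ≈ 0.098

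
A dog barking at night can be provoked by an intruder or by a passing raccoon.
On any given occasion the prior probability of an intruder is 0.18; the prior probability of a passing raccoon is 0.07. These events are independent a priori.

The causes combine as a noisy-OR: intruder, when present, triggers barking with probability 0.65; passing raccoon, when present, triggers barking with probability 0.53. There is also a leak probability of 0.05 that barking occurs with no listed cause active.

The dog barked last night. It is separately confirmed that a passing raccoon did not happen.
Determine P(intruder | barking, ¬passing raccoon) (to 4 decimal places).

P(intruder | barking, ¬passing raccoon) ≈ 0.7456

Under noisy-OR, P(barking | causes) = 1 − (1−0.05)·∏(1−qᵢ) over the active causes.
Numerator (weight on configurations with intruder): 0.6675·0.18 = 0.120150
Normalizer over all consistent configurations: 0.05·0.82 + 0.6675·0.18 = 0.161150
Posterior = 0.120150 / 0.161150 ≈ 0.7456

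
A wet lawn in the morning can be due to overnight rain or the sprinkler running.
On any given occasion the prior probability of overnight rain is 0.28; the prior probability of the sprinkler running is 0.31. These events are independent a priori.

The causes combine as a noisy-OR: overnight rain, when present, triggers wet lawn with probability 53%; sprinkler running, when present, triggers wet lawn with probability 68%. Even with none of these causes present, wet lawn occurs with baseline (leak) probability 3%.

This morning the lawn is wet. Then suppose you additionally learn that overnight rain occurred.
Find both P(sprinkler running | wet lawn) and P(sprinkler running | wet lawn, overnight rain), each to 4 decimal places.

P(sprinkler running | wet lawn) ≈ 0.6552; P(sprinkler running | wet lawn, overnight rain) ≈ 0.4136

Under noisy-OR, P(wet lawn | causes) = 1 − (1−0.03)·∏(1−qᵢ) over the active causes.
Numerator (weight on configurations with sprinkler running): 0.153919 + 0.074137 = 0.228056
Denominator P(wet lawn): 0.03×0.72×0.69 + 0.6896×0.72×0.31 + 0.5441×0.28×0.69 + 0.854112×0.28×0.31 = 0.348080
Posterior = 0.228056 / 0.348080 ≈ 0.6552

Now condition on the additional information:
By total probability over both values of sprinkler running:
  P(wet lawn | overnight rain) = 0.5441*0.69 + 0.854112*0.31
        = 0.375429 + 0.264775 = 0.640204
The terms with sprinkler running present sum to 0.264775, so
  P(sprinkler running | wet lawn, overnight rain) = 0.264775 / 0.640204 ≈ 0.4136
Conditioning on overnight rain lowers the posterior on sprinkler running: the classic explaining-away effect in a common-effect structure.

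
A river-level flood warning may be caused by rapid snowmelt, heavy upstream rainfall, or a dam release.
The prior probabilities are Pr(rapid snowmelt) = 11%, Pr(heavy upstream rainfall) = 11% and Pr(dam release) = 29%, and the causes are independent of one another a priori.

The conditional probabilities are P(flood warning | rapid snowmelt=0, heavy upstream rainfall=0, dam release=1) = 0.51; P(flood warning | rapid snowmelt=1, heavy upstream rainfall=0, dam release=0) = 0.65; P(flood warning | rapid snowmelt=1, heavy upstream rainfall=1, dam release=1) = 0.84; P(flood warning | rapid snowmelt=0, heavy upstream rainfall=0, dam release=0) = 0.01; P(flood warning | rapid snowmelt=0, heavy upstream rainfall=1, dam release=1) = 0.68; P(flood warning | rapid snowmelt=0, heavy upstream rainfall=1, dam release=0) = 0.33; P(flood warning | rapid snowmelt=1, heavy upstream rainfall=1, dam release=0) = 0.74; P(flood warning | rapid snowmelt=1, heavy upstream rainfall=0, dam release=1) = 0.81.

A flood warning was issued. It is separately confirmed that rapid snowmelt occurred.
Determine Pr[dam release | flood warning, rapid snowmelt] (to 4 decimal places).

By total probability over the 4 (heavy upstream rainfall, dam release) configurations:
  P(flood warning | rapid snowmelt) = 0.65×0.89×0.71 + 0.81×0.89×0.29 + 0.74×0.11×0.71 + 0.84×0.11×0.29
        = 0.410735 + 0.209061 + 0.057794 + 0.026796 = 0.704386
Configurations with dam release contribute 0.235857, so
  P(dam release | flood warning, rapid snowmelt) = 0.235857 / 0.704386 ≈ 0.3348

Pr[dam release | flood warning, rapid snowmelt] ≈ 0.3348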